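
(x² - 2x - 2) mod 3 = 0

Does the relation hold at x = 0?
x = 0: LHS = (0² - 2·0 - 2) mod 3 = (-2) mod 3 = 1; 1 = 0 — FAILS

The relation fails at x = 0, so x = 0 is a counterexample.

Answer: No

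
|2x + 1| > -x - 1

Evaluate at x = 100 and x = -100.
x = 100: LHS = |2·100 + 1| = |201| = 201, RHS = -100 - 1 = -101; 201 > -101 — holds
x = -100: LHS = |2·(-100) + 1| = |-199| = 199, RHS = -(-100) - 1 = 99; 199 > 99 — holds

Answer: Yes, holds for both x = 100 and x = -100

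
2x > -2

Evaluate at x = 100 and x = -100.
x = 100: LHS = 2·100 = 200; 200 > -2 — holds
x = -100: LHS = 2·(-100) = -200; -200 > -2 — FAILS

Answer: Partially: holds for x = 100, fails for x = -100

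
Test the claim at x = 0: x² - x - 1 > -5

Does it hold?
x = 0: LHS = 0² - 0 - 1 = -1; -1 > -5 — holds

The relation is satisfied at x = 0.

Answer: Yes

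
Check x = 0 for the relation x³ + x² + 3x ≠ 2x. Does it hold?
x = 0: LHS = 0³ + 0² + 3·0 = 0, RHS = 2·0 = 0; 0 ≠ 0 — FAILS

The relation fails at x = 0, so x = 0 is a counterexample.

Answer: No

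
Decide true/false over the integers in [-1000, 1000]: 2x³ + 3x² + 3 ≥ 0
The claim fails at x = -2:
x = -2: LHS = 2·(-2)³ + 3·(-2)² + 3 = -1; -1 ≥ 0 — FAILS

Because a single integer refutes it, the statement is false.

Answer: False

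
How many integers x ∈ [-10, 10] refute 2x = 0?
Counterexamples in [-10, 10]: {-10, -9, -8, -7, -6, -5, -4, -3, -2, -1, 1, 2, 3, 4, 5, 6, 7, 8, 9, 10}.

Counting them gives 20 values.

Answer: 20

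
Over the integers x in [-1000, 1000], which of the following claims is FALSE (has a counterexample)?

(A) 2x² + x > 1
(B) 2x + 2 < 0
(A) x = 0: LHS = 2·0² + 0 = 0; 0 > 1 — FAILS
(B) x = 0: LHS = 2·0 + 2 = 2; 2 < 0 — FAILS

Answer: Both A and B are false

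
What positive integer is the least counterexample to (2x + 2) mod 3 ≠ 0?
Testing positive integers:
x = 1: LHS = (2·1 + 2) mod 3 = 4 mod 3 = 1; 1 ≠ 0 — holds
x = 2: LHS = (2·2 + 2) mod 3 = 6 mod 3 = 0; 0 ≠ 0 — FAILS  ← smallest positive counterexample

Answer: x = 2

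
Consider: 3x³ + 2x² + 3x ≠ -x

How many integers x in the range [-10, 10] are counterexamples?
Counterexamples in [-10, 10]: {0}.

Counting them gives 1 values.

Answer: 1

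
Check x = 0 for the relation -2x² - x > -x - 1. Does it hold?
x = 0: LHS = -2·0² - 0 = 0, RHS = -0 - 1 = -1; 0 > -1 — holds

The relation is satisfied at x = 0.

Answer: Yes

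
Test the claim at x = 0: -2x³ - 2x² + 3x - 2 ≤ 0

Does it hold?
x = 0: LHS = -2·0³ - 2·0² + 3·0 - 2 = -2; -2 ≤ 0 — holds

The relation is satisfied at x = 0.

Answer: Yes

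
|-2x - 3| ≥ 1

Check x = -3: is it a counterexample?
Substitute x = -3 into the relation:
x = -3: LHS = |-2·(-3) - 3| = |3| = 3; 3 ≥ 1 — holds

The relation holds at x = -3, so it is not a counterexample.

Answer: No, x = -3 is not a counterexample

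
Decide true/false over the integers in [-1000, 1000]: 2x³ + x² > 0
The claim fails at x = 0:
x = 0: LHS = 2·0³ + 0² = 0; 0 > 0 — FAILS

Because a single integer refutes it, the statement is false.

Answer: False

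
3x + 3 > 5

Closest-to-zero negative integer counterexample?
Testing negative integers from -1 downward:
x = -1: LHS = 3·(-1) + 3 = 0; 0 > 5 — FAILS  ← closest negative counterexample to 0

Answer: x = -1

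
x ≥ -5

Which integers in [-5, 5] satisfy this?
Over all integers in [-5, 5], LHS − RHS is smallest at x = -5, where it equals 0:
x = -5: -5 ≥ -5 — holds
At the ends of the range:
x = 5: 5 ≥ -5 — holds
Hence LHS − RHS is never negative, i.e. LHS ≥ RHS throughout, so the relation holds for every integer in [-5, 5].

Answer: All integers in [-5, 5]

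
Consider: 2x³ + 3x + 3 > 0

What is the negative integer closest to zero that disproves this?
Testing negative integers from -1 downward:
x = -1: LHS = 2·(-1)³ + 3·(-1) + 3 = -2; -2 > 0 — FAILS  ← closest negative counterexample to 0

Answer: x = -1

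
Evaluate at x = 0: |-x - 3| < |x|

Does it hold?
x = 0: LHS = |-0 - 3| = |-3| = 3, RHS = |0| = 0; 3 < 0 — FAILS

The relation fails at x = 0, so x = 0 is a counterexample.

Answer: No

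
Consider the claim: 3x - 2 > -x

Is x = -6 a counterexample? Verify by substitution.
Substitute x = -6 into the relation:
x = -6: LHS = 3·(-6) - 2 = -20, RHS = -(-6) = 6; -20 > 6 — FAILS

Since the claim fails at x = -6, this value is a counterexample.

Answer: Yes, x = -6 is a counterexample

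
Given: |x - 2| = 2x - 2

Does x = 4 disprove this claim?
Substitute x = 4 into the relation:
x = 4: LHS = |4 - 2| = |2| = 2, RHS = 2·4 - 2 = 6; 2 = 6 — FAILS

Since the claim fails at x = 4, this value is a counterexample.

Answer: Yes, x = 4 is a counterexample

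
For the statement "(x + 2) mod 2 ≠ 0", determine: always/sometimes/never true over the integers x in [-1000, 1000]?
Holds at x = 1: LHS = (1 + 2) mod 2 = 3 mod 2 = 1; 1 ≠ 0 — holds
Fails at x = 0: LHS = (0 + 2) mod 2 = 2 mod 2 = 0; 0 ≠ 0 — FAILS
It is satisfied by some integers in the range but not all.

Answer: Sometimes true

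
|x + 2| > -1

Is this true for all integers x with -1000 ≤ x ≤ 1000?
An absolute value is never negative, so the left side is ≥ 0 for every x, while the right side is -1. Tightest case in [-1000, 1000] is x = -2:
x = -2: LHS = |(-2) + 2| = |0| = 0; 0 > -1 — holds
Hence LHS − RHS is never zero or negative, i.e. LHS > RHS throughout, so the relation holds for every integer in [-1000, 1000].

No counterexample exists.

Answer: True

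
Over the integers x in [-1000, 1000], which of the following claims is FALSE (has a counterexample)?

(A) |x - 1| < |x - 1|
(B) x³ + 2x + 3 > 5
(A) x = 0: LHS = |0 - 1| = |-1| = 1, RHS = |0 - 1| = |-1| = 1; 1 < 1 — FAILS
(B) x = 0: LHS = 0³ + 2·0 + 3 = 3; 3 > 5 — FAILS

Answer: Both A and B are false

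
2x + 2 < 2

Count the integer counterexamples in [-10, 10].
Counterexamples in [-10, 10]: {0, 1, 2, 3, 4, 5, 6, 7, 8, 9, 10}.

Counting them gives 11 values.

Answer: 11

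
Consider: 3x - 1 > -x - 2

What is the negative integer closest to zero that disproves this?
Testing negative integers from -1 downward:
x = -1: LHS = 3·(-1) - 1 = -4, RHS = -(-1) - 2 = -1; -4 > -1 — FAILS  ← closest negative counterexample to 0

Answer: x = -1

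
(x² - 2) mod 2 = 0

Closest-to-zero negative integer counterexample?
Testing negative integers from -1 downward:
x = -1: LHS = ((-1)² - 2) mod 2 = (-1) mod 2 = 1; 1 = 0 — FAILS  ← closest negative counterexample to 0

Answer: x = -1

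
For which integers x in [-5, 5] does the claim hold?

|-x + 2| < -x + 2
Over all integers in [-5, 5], LHS − RHS is smallest at x = 0, where it equals 0:
x = 0: LHS = |-0 + 2| = |2| = 2, RHS = -0 + 2 = 2; 2 < 2 — FAILS
At the ends of the range:
x = -5: LHS = |-(-5) + 2| = |7| = 7, RHS = -(-5) + 2 = 7; 7 < 7 — FAILS
x = 5: LHS = |-5 + 2| = |-3| = 3, RHS = -5 + 2 = -3; 3 < -3 — FAILS
Hence LHS − RHS is never negative, i.e. LHS ≥ RHS throughout, so the claimed relation (<) fails for every integer in [-5, 5].

Answer: None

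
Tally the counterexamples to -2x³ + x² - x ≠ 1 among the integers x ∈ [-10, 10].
Track d = LHS − RHS over the integers in [-10, 10]. Equality would need d = 0, but d changes sign only between consecutive integers, jumping over 0:
x = -1: LHS = -2·(-1)³ + (-1)² - (-1) = 4; 4 ≠ 1 — holds  (d = 3)
x = 0: LHS = -2·0³ + 0² - 0 = 0; 0 ≠ 1 — holds  (d = -1)
Away from these crossings d keeps a constant sign, and checking every integer in [-10, 10] confirms d ≠ 0 throughout. Hence the two sides are never equal, so the relation holds for every integer in [-10, 10].

No counterexample appears in that range.

Answer: 0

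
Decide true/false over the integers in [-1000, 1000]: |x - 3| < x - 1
The claim fails at x = 0:
x = 0: LHS = |0 - 3| = |-3| = 3, RHS = 0 - 1 = -1; 3 < -1 — FAILS

Because a single integer refutes it, the statement is false.

Answer: False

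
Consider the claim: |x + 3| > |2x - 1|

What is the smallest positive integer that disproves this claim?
Testing positive integers:
x = 1: LHS = |1 + 3| = |4| = 4, RHS = |2·1 - 1| = |1| = 1; 4 > 1 — holds
x = 2: LHS = |2 + 3| = |5| = 5, RHS = |2·2 - 1| = |3| = 3; 5 > 3 — holds
x = 3: LHS = |3 + 3| = |6| = 6, RHS = |2·3 - 1| = |5| = 5; 6 > 5 — holds
x = 4: LHS = |4 + 3| = |7| = 7, RHS = |2·4 - 1| = |7| = 7; 7 > 7 — FAILS  ← smallest positive counterexample

Answer: x = 4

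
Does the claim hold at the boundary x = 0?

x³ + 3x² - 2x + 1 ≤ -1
x = 0: LHS = 0³ + 3·0² - 2·0 + 1 = 1; 1 ≤ -1 — FAILS

The relation fails at x = 0, so x = 0 is a counterexample.

Answer: No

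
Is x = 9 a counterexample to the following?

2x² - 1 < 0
Substitute x = 9 into the relation:
x = 9: LHS = 2·9² - 1 = 161; 161 < 0 — FAILS

Since the claim fails at x = 9, this value is a counterexample.

Answer: Yes, x = 9 is a counterexample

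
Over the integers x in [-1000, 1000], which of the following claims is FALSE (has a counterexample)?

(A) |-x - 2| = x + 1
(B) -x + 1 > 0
(A) x = 0: LHS = |-0 - 2| = |-2| = 2, RHS = 0 + 1 = 1; 2 = 1 — FAILS
(B) x = 1: LHS = -1 + 1 = 0; 0 > 0 — FAILS

Answer: Both A and B are false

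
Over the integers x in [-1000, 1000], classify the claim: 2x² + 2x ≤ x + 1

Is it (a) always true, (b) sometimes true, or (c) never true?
Holds at x = 0: LHS = 2·0² + 2·0 = 0, RHS = 0 + 1 = 1; 0 ≤ 1 — holds
Fails at x = 1: LHS = 2·1² + 2·1 = 4, RHS = 1 + 1 = 2; 4 ≤ 2 — FAILS
It is satisfied by some integers in the range but not all.

Answer: Sometimes true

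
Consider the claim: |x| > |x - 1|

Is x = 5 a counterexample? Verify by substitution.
Substitute x = 5 into the relation:
x = 5: LHS = |5| = 5, RHS = |5 - 1| = |4| = 4; 5 > 4 — holds

The claim holds here, so x = 5 is not a counterexample. (A counterexample exists elsewhere, e.g. x = 0.)

Answer: No, x = 5 is not a counterexample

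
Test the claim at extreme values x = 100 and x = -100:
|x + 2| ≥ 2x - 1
x = 100: LHS = |100 + 2| = |102| = 102, RHS = 2·100 - 1 = 199; 102 ≥ 199 — FAILS
x = -100: LHS = |(-100) + 2| = |-98| = 98, RHS = 2·(-100) - 1 = -201; 98 ≥ -201 — holds

Answer: Partially: fails for x = 100, holds for x = -100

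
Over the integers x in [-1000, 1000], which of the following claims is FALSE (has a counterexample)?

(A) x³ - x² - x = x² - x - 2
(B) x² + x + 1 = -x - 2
(A) x = 0: LHS = 0³ - 0² - 0 = 0, RHS = 0² - 0 - 2 = -2; 0 = -2 — FAILS
(B) x = 0: LHS = 0² + 0 + 1 = 1, RHS = -0 - 2 = -2; 1 = -2 — FAILS

Answer: Both A and B are false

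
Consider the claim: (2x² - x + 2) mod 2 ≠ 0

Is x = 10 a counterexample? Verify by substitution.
Substitute x = 10 into the relation:
x = 10: LHS = (2·10² - 10 + 2) mod 2 = 192 mod 2 = 0; 0 ≠ 0 — FAILS

Since the claim fails at x = 10, this value is a counterexample.

Answer: Yes, x = 10 is a counterexample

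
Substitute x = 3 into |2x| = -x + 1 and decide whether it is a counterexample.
Substitute x = 3 into the relation:
x = 3: LHS = |2·3| = |6| = 6, RHS = -3 + 1 = -2; 6 = -2 — FAILS

Since the claim fails at x = 3, this value is a counterexample.

Answer: Yes, x = 3 is a counterexample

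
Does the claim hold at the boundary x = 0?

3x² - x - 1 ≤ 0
x = 0: LHS = 3·0² - 0 - 1 = -1; -1 ≤ 0 — holds

The relation is satisfied at x = 0.

Answer: Yes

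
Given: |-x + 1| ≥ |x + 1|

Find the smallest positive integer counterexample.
Testing positive integers:
x = 1: LHS = |-1 + 1| = |0| = 0, RHS = |1 + 1| = |2| = 2; 0 ≥ 2 — FAILS  ← smallest positive counterexample

Answer: x = 1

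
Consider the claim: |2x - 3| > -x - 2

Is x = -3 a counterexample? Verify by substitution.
Substitute x = -3 into the relation:
x = -3: LHS = |2·(-3) - 3| = |-9| = 9, RHS = -(-3) - 2 = 1; 9 > 1 — holds

The relation holds at x = -3, so it is not a counterexample.

Answer: No, x = -3 is not a counterexample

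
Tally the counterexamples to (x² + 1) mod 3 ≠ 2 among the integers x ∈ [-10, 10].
Counterexamples in [-10, 10]: {-10, -8, -7, -5, -4, -2, -1, 1, 2, 4, 5, 7, 8, 10}.

Counting them gives 14 values.

Answer: 14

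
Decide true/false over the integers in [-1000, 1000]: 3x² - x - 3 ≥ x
The claim fails at x = 0:
x = 0: LHS = 3·0² - 0 - 3 = -3; -3 ≥ 0 — FAILS

Because a single integer refutes it, the statement is false.

Answer: False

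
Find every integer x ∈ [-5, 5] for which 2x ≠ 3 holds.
Track d = LHS − RHS over the integers in [-5, 5]. Equality would need d = 0, but d changes sign only between consecutive integers, jumping over 0:
x = 1: LHS = 2·1 = 2; 2 ≠ 3 — holds  (d = -1)
x = 2: LHS = 2·2 = 4; 4 ≠ 3 — holds  (d = 1)
Away from these crossings d keeps a constant sign, and checking every integer in [-5, 5] confirms d ≠ 0 throughout. Hence the two sides are never equal, so the relation holds for every integer in [-5, 5].

Answer: All integers in [-5, 5]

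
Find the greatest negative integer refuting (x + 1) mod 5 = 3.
Testing negative integers from -1 downward:
x = -1: LHS = ((-1) + 1) mod 5 = 0 mod 5 = 0; 0 = 3 — FAILS  ← closest negative counterexample to 0

Answer: x = -1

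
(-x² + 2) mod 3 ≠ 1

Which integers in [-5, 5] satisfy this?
Holds for: {-3, 0, 3}
Fails for: {-5, -4, -2, -1, 1, 2, 4, 5}

Answer: {-3, 0, 3}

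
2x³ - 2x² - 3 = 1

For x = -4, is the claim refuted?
Substitute x = -4 into the relation:
x = -4: LHS = 2·(-4)³ - 2·(-4)² - 3 = -163; -163 = 1 — FAILS

Since the claim fails at x = -4, this value is a counterexample.

Answer: Yes, x = -4 is a counterexample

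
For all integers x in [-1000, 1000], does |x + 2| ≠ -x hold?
The claim fails at x = -1:
x = -1: LHS = |(-1) + 2| = |1| = 1, RHS = -(-1) = 1; 1 ≠ 1 — FAILS

Because a single integer refutes it, the statement is false.

Answer: False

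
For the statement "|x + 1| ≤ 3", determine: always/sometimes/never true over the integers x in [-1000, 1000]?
Holds at x = 0: LHS = |0 + 1| = |1| = 1; 1 ≤ 3 — holds
Fails at x = 3: LHS = |3 + 1| = |4| = 4; 4 ≤ 3 — FAILS
It is satisfied by some integers in the range but not all.

Answer: Sometimes true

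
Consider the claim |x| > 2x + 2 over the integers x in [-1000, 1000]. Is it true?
The claim fails at x = 0:
x = 0: LHS = |0| = 0, RHS = 2·0 + 2 = 2; 0 > 2 — FAILS

Because a single integer refutes it, the statement is false.

Answer: False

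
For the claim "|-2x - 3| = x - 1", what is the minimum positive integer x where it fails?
Testing positive integers:
x = 1: LHS = |-2·1 - 3| = |-5| = 5, RHS = 1 - 1 = 0; 5 = 0 — FAILS  ← smallest positive counterexample

Answer: x = 1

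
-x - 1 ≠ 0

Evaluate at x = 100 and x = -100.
x = 100: LHS = -100 - 1 = -101; -101 ≠ 0 — holds
x = -100: LHS = -(-100) - 1 = 99; 99 ≠ 0 — holds

Answer: Yes, holds for both x = 100 and x = -100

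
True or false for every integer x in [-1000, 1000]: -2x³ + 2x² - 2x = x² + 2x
The claim fails at x = 1:
x = 1: LHS = -2·1³ + 2·1² - 2·1 = -2, RHS = 1² + 2·1 = 3; -2 = 3 — FAILS

Because a single integer refutes it, the statement is false.

Answer: False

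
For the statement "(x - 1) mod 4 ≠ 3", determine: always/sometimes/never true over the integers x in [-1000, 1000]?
Holds at x = 1: LHS = (1 - 1) mod 4 = 0 mod 4 = 0; 0 ≠ 3 — holds
Fails at x = 0: LHS = (0 - 1) mod 4 = (-1) mod 4 = 3; 3 ≠ 3 — FAILS
It is satisfied by some integers in the range but not all.

Answer: Sometimes true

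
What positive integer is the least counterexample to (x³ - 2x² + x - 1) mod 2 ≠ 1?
Testing positive integers:
x = 1: LHS = (1³ - 2·1² + 1 - 1) mod 2 = (-1) mod 2 = 1; 1 ≠ 1 — FAILS  ← smallest positive counterexample

Answer: x = 1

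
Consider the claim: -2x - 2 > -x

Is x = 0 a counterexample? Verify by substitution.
Substitute x = 0 into the relation:
x = 0: LHS = -2·0 - 2 = -2, RHS = -0 = 0; -2 > 0 — FAILS

Since the claim fails at x = 0, this value is a counterexample.

Answer: Yes, x = 0 is a counterexample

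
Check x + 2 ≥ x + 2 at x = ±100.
x = 100: LHS = 100 + 2 = 102, RHS = 100 + 2 = 102; 102 ≥ 102 — holds
x = -100: LHS = (-100) + 2 = -98, RHS = (-100) + 2 = -98; -98 ≥ -98 — holds

Answer: Yes, holds for both x = 100 and x = -100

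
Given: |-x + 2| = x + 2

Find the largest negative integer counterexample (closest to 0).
Testing negative integers from -1 downward:
x = -1: LHS = |-(-1) + 2| = |3| = 3, RHS = (-1) + 2 = 1; 3 = 1 — FAILS  ← closest negative counterexample to 0

Answer: x = -1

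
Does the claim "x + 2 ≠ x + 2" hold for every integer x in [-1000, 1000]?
The claim fails at x = 0:
x = 0: LHS = 0 + 2 = 2, RHS = 0 + 2 = 2; 2 ≠ 2 — FAILS

Because a single integer refutes it, the statement is false.

Answer: False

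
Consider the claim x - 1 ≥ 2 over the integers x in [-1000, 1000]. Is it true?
The claim fails at x = 0:
x = 0: LHS = 0 - 1 = -1; -1 ≥ 2 — FAILS

Because a single integer refutes it, the statement is false.

Answer: False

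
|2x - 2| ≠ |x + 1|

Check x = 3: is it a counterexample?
Substitute x = 3 into the relation:
x = 3: LHS = |2·3 - 2| = |4| = 4, RHS = |3 + 1| = |4| = 4; 4 ≠ 4 — FAILS

Since the claim fails at x = 3, this value is a counterexample.

Answer: Yes, x = 3 is a counterexample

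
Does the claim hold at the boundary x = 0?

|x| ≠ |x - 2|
x = 0: LHS = |0| = 0, RHS = |0 - 2| = |-2| = 2; 0 ≠ 2 — holds

The relation is satisfied at x = 0.

Answer: Yes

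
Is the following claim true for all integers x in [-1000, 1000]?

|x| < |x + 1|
The claim fails at x = -1:
x = -1: LHS = |-1| = 1, RHS = |(-1) + 1| = |0| = 0; 1 < 0 — FAILS

Because a single integer refutes it, the statement is false.

Answer: False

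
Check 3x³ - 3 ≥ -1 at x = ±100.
x = 100: LHS = 3·100³ - 3 = 2999997; 2999997 ≥ -1 — holds
x = -100: LHS = 3·(-100)³ - 3 = -3000003; -3000003 ≥ -1 — FAILS

Answer: Partially: holds for x = 100, fails for x = -100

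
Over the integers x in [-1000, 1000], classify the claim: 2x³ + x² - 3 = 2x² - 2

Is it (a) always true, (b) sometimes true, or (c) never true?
Holds at x = 1: LHS = 2·1³ + 1² - 3 = 0, RHS = 2·1² - 2 = 0; 0 = 0 — holds
Fails at x = 0: LHS = 2·0³ + 0² - 3 = -3, RHS = 2·0² - 2 = -2; -3 = -2 — FAILS
It is satisfied by some integers in the range but not all.

Answer: Sometimes true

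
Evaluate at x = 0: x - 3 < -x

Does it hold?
x = 0: LHS = 0 - 3 = -3, RHS = -0 = 0; -3 < 0 — holds

The relation is satisfied at x = 0.

Answer: Yes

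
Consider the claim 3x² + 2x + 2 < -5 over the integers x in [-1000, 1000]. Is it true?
The claim fails at x = 0:
x = 0: LHS = 3·0² + 2·0 + 2 = 2; 2 < -5 — FAILS

Because a single integer refutes it, the statement is false.

Answer: False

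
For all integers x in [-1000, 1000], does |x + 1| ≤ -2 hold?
The claim fails at x = 0:
x = 0: LHS = |0 + 1| = |1| = 1; 1 ≤ -2 — FAILS

Because a single integer refutes it, the statement is false.

Answer: False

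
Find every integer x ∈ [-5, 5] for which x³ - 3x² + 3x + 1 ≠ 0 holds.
Track d = LHS − RHS over the integers in [-5, 5]. Equality would need d = 0, but d changes sign only between consecutive integers, jumping over 0:
x = -1: LHS = (-1)³ - 3·(-1)² + 3·(-1) + 1 = -6; -6 ≠ 0 — holds  (d = -6)
x = 0: LHS = 0³ - 3·0² + 3·0 + 1 = 1; 1 ≠ 0 — holds  (d = 1)
Away from these crossings d keeps a constant sign, and checking every integer in [-5, 5] confirms d ≠ 0 throughout. Hence the two sides are never equal, so the relation holds for every integer in [-5, 5].

Answer: All integers in [-5, 5]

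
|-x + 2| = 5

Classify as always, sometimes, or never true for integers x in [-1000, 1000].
Holds at x = -3: LHS = |-(-3) + 2| = |5| = 5; 5 = 5 — holds
Fails at x = 0: LHS = |-0 + 2| = |2| = 2; 2 = 5 — FAILS
It is satisfied by some integers in the range but not all.

Answer: Sometimes true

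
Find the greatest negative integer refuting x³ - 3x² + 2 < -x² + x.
Testing negative integers from -1 downward:
x = -1: LHS = (-1)³ - 3·(-1)² + 2 = -2, RHS = -(-1)² + (-1) = -2; -2 < -2 — FAILS  ← closest negative counterexample to 0

Answer: x = -1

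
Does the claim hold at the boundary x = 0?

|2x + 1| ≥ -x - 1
x = 0: LHS = |2·0 + 1| = |1| = 1, RHS = -0 - 1 = -1; 1 ≥ -1 — holds

The relation is satisfied at x = 0.

Answer: Yes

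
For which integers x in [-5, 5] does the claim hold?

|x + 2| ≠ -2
An absolute value is never negative, so the left side is ≥ 0 for every x, while the right side is -2. Tightest case in [-5, 5] is x = -2:
x = -2: LHS = |(-2) + 2| = |0| = 0; 0 ≠ -2 — holds
Hence LHS − RHS is never 0, i.e. the two sides are never equal, so the relation holds for every integer in [-5, 5].

Answer: All integers in [-5, 5]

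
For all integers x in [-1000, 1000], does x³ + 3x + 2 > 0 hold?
The claim fails at x = -1:
x = -1: LHS = (-1)³ + 3·(-1) + 2 = -2; -2 > 0 — FAILS

Because a single integer refutes it, the statement is false.

Answer: False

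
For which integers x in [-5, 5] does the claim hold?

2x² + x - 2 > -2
Holds for: {-5, -4, -3, -2, -1, 1, 2, 3, 4, 5}
Fails for: {0}

Answer: {-5, -4, -3, -2, -1, 1, 2, 3, 4, 5}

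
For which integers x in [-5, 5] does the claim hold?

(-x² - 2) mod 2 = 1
Holds for: {-5, -3, -1, 1, 3, 5}
Fails for: {-4, -2, 0, 2, 4}

Answer: {-5, -3, -1, 1, 3, 5}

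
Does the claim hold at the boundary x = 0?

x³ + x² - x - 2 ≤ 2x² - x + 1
x = 0: LHS = 0³ + 0² - 0 - 2 = -2, RHS = 2·0² - 0 + 1 = 1; -2 ≤ 1 — holds

The relation is satisfied at x = 0.

Answer: Yes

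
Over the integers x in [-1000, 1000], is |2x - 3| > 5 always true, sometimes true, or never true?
Holds at x = -2: LHS = |2·(-2) - 3| = |-7| = 7; 7 > 5 — holds
Fails at x = 0: LHS = |2·0 - 3| = |-3| = 3; 3 > 5 — FAILS
It is satisfied by some integers in the range but not all.

Answer: Sometimes true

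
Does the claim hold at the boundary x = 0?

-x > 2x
x = 0: LHS = -0 = 0, RHS = 2·0 = 0; 0 > 0 — FAILS

The relation fails at x = 0, so x = 0 is a counterexample.

Answer: No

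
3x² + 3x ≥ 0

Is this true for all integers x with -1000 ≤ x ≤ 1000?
Over all integers in [-1000, 1000], LHS − RHS is smallest at x = 0, where it equals 0:
x = 0: LHS = 3·0² + 3·0 = 0; 0 ≥ 0 — holds
At the ends of the range:
x = -1000: LHS = 3·(-1000)² + 3·(-1000) = 2997000; 2997000 ≥ 0 — holds
x = 1000: LHS = 3·1000² + 3·1000 = 3003000; 3003000 ≥ 0 — holds
Hence LHS − RHS is never negative, i.e. LHS ≥ RHS throughout, so the relation holds for every integer in [-1000, 1000].

No counterexample exists.

Answer: True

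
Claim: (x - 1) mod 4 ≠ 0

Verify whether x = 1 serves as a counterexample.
Substitute x = 1 into the relation:
x = 1: LHS = (1 - 1) mod 4 = 0 mod 4 = 0; 0 ≠ 0 — FAILS

Since the claim fails at x = 1, this value is a counterexample.

Answer: Yes, x = 1 is a counterexample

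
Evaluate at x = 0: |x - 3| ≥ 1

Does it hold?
x = 0: LHS = |0 - 3| = |-3| = 3; 3 ≥ 1 — holds

The relation is satisfied at x = 0.

Answer: Yes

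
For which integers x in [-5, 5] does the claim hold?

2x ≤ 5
Holds for: {-5, -4, -3, -2, -1, 0, 1, 2}
Fails for: {3, 4, 5}

Answer: {-5, -4, -3, -2, -1, 0, 1, 2}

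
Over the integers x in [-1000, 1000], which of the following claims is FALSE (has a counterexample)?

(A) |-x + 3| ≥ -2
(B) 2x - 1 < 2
(A) An absolute value is never negative, so the left side is ≥ 0 for every x, while the right side is -2. Tightest case in [-1000, 1000] is x = 3:
x = 3: LHS = |-3 + 3| = |0| = 0; 0 ≥ -2 — holds
Hence LHS − RHS is never negative, i.e. LHS ≥ RHS throughout, so the relation holds for every integer in [-1000, 1000].

(B) x = 2: LHS = 2·2 - 1 = 3; 3 < 2 — FAILS

Only (B) has a counterexample.

Answer: B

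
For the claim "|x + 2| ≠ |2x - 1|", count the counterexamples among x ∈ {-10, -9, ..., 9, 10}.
Counterexamples in [-10, 10]: {3}.

Counting them gives 1 values.

Answer: 1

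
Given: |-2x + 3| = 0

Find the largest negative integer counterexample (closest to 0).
Testing negative integers from -1 downward:
x = -1: LHS = |-2·(-1) + 3| = |5| = 5; 5 = 0 — FAILS  ← closest negative counterexample to 0

Answer: x = -1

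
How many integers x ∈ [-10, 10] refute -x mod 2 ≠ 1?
Counterexamples in [-10, 10]: {-9, -7, -5, -3, -1, 1, 3, 5, 7, 9}.

Counting them gives 10 values.

Answer: 10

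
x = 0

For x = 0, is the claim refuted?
Substitute x = 0 into the relation:
x = 0: 0 = 0 — holds

The claim holds here, so x = 0 is not a counterexample. (A counterexample exists elsewhere, e.g. x = 1.)

Answer: No, x = 0 is not a counterexample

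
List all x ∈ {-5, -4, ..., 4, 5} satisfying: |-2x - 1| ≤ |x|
Holds for: {-1}
Fails for: {-5, -4, -3, -2, 0, 1, 2, 3, 4, 5}

Answer: {-1}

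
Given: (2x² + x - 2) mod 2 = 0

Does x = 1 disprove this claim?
Substitute x = 1 into the relation:
x = 1: LHS = (2·1² + 1 - 2) mod 2 = 1 mod 2 = 1; 1 = 0 — FAILS

Since the claim fails at x = 1, this value is a counterexample.

Answer: Yes, x = 1 is a counterexample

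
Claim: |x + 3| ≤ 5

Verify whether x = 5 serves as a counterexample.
Substitute x = 5 into the relation:
x = 5: LHS = |5 + 3| = |8| = 8; 8 ≤ 5 — FAILS

Since the claim fails at x = 5, this value is a counterexample.

Answer: Yes, x = 5 is a counterexample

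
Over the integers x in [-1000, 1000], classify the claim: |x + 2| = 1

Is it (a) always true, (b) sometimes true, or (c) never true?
Holds at x = -1: LHS = |(-1) + 2| = |1| = 1; 1 = 1 — holds
Fails at x = 0: LHS = |0 + 2| = |2| = 2; 2 = 1 — FAILS
It is satisfied by some integers in the range but not all.

Answer: Sometimes true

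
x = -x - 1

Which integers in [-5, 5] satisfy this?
Track d = LHS − RHS over the integers in [-5, 5]. Equality would need d = 0, but d changes sign only between consecutive integers, jumping over 0:
x = -1: RHS = -(-1) - 1 = 0; -1 = 0 — FAILS  (d = -1)
x = 0: RHS = -0 - 1 = -1; 0 = -1 — FAILS  (d = 1)
Away from these crossings d keeps a constant sign, and checking every integer in [-5, 5] confirms d ≠ 0 throughout. Hence the two sides are never equal, so the claimed relation (=) fails for every integer in [-5, 5].

Answer: None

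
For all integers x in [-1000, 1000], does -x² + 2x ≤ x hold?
Over all integers in [-1000, 1000], LHS − RHS is largest at x = 0, where it equals 0:
x = 0: LHS = -0² + 2·0 = 0; 0 ≤ 0 — holds
At the ends of the range:
x = -1000: LHS = -(-1000)² + 2·(-1000) = -1002000; -1002000 ≤ -1000 — holds
x = 1000: LHS = -1000² + 2·1000 = -998000; -998000 ≤ 1000 — holds
Hence LHS − RHS is never positive, i.e. LHS ≤ RHS throughout, so the relation holds for every integer in [-1000, 1000].

No counterexample exists.

Answer: True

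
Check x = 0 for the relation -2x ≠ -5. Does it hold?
x = 0: LHS = -2·0 = 0; 0 ≠ -5 — holds

The relation is satisfied at x = 0.

Answer: Yes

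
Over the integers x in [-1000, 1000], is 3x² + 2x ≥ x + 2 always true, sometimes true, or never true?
Holds at x = 1: LHS = 3·1² + 2·1 = 5, RHS = 1 + 2 = 3; 5 ≥ 3 — holds
Fails at x = 0: LHS = 3·0² + 2·0 = 0, RHS = 0 + 2 = 2; 0 ≥ 2 — FAILS
It is satisfied by some integers in the range but not all.

Answer: Sometimes true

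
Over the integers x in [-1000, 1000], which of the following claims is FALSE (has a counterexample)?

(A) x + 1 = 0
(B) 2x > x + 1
(A) x = 0: LHS = 0 + 1 = 1; 1 = 0 — FAILS
(B) x = 0: LHS = 2·0 = 0, RHS = 0 + 1 = 1; 0 > 1 — FAILS

Answer: Both A and B are false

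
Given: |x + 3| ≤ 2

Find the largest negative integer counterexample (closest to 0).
Testing negative integers from -1 downward:
x = -1: LHS = |(-1) + 3| = |2| = 2; 2 ≤ 2 — holds
x = -2: LHS = |(-2) + 3| = |1| = 1; 1 ≤ 2 — holds
x = -3: LHS = |(-3) + 3| = |0| = 0; 0 ≤ 2 — holds
x = -4: LHS = |(-4) + 3| = |-1| = 1; 1 ≤ 2 — holds
x = -5: LHS = |(-5) + 3| = |-2| = 2; 2 ≤ 2 — holds
x = -6: LHS = |(-6) + 3| = |-3| = 3; 3 ≤ 2 — FAILS  ← closest negative counterexample to 0

Answer: x = -6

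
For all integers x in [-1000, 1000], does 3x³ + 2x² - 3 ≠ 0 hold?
Track d = LHS − RHS over the integers in [-1000, 1000]. Equality would need d = 0, but d changes sign only between consecutive integers, jumping over 0:
x = 0: LHS = 3·0³ + 2·0² - 3 = -3; -3 ≠ 0 — holds  (d = -3)
x = 1: LHS = 3·1³ + 2·1² - 3 = 2; 2 ≠ 0 — holds  (d = 2)
Away from these crossings d keeps a constant sign, and checking every integer in [-1000, 1000] confirms d ≠ 0 throughout. Hence the two sides are never equal, so the relation holds for every integer in [-1000, 1000].

No counterexample exists.

Answer: True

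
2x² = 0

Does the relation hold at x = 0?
x = 0: LHS = 2·0² = 0; 0 = 0 — holds

The relation is satisfied at x = 0.

Answer: Yes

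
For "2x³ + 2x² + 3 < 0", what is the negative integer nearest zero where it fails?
Testing negative integers from -1 downward:
x = -1: LHS = 2·(-1)³ + 2·(-1)² + 3 = 3; 3 < 0 — FAILS  ← closest negative counterexample to 0

Answer: x = -1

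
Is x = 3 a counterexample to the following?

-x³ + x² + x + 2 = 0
Substitute x = 3 into the relation:
x = 3: LHS = -3³ + 3² + 3 + 2 = -13; -13 = 0 — FAILS

Since the claim fails at x = 3, this value is a counterexample.

Answer: Yes, x = 3 is a counterexample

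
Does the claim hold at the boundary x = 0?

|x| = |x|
x = 0: LHS = |0| = 0, RHS = |0| = 0; 0 = 0 — holds

The relation is satisfied at x = 0.

Answer: Yes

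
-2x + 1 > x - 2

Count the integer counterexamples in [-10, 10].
Counterexamples in [-10, 10]: {1, 2, 3, 4, 5, 6, 7, 8, 9, 10}.

Counting them gives 10 values.

Answer: 10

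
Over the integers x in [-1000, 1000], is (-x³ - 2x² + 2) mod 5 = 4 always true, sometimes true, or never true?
Holds at x = 1: LHS = (-1³ - 2·1² + 2) mod 5 = (-1) mod 5 = 4; 4 = 4 — holds
Fails at x = 0: LHS = (-0³ - 2·0² + 2) mod 5 = 2 mod 5 = 2; 2 = 4 — FAILS
It is satisfied by some integers in the range but not all.

Answer: Sometimes true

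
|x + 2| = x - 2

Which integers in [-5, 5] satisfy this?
Over all integers in [-5, 5], LHS − RHS is always positive; it is smallest at x = 0, where it equals 4:
x = 0: LHS = |0 + 2| = |2| = 2, RHS = 0 - 2 = -2; 2 = -2 — FAILS
At the ends of the range:
x = -5: LHS = |(-5) + 2| = |-3| = 3, RHS = (-5) - 2 = -7; 3 = -7 — FAILS
x = 5: LHS = |5 + 2| = |7| = 7, RHS = 5 - 2 = 3; 7 = 3 — FAILS
Hence LHS − RHS is never 0, i.e. the two sides are never equal, so the claimed relation (=) fails for every integer in [-5, 5].

Answer: None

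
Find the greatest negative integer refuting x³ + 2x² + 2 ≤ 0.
Testing negative integers from -1 downward:
x = -1: LHS = (-1)³ + 2·(-1)² + 2 = 3; 3 ≤ 0 — FAILS  ← closest negative counterexample to 0

Answer: x = -1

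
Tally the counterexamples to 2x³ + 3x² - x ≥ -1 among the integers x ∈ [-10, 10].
Counterexamples in [-10, 10]: {-10, -9, -8, -7, -6, -5, -4, -3, -2}.

Counting them gives 9 values.

Answer: 9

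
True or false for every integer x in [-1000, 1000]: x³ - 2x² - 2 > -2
The claim fails at x = 0:
x = 0: LHS = 0³ - 2·0² - 2 = -2; -2 > -2 — FAILS

Because a single integer refutes it, the statement is false.

Answer: False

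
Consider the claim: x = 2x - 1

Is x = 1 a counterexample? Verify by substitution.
Substitute x = 1 into the relation:
x = 1: RHS = 2·1 - 1 = 1; 1 = 1 — holds

The claim holds here, so x = 1 is not a counterexample. (A counterexample exists elsewhere, e.g. x = 0.)

Answer: No, x = 1 is not a counterexample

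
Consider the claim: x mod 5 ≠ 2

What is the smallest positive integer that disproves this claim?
Testing positive integers:
x = 1: LHS = 1 mod 5 = 1; 1 ≠ 2 — holds
x = 2: LHS = 2 mod 5 = 2; 2 ≠ 2 — FAILS  ← smallest positive counterexample

Answer: x = 2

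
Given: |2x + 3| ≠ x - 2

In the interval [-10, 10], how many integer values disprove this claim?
Over all integers in [-10, 10], LHS − RHS is always positive; it is smallest at x = -1, where it equals 4:
x = -1: LHS = |2·(-1) + 3| = |1| = 1, RHS = (-1) - 2 = -3; 1 ≠ -3 — holds
At the ends of the range:
x = -10: LHS = |2·(-10) + 3| = |-17| = 17, RHS = (-10) - 2 = -12; 17 ≠ -12 — holds
x = 10: LHS = |2·10 + 3| = |23| = 23, RHS = 10 - 2 = 8; 23 ≠ 8 — holds
Hence LHS − RHS is never 0, i.e. the two sides are never equal, so the relation holds for every integer in [-10, 10].

No counterexample appears in that range.

Answer: 0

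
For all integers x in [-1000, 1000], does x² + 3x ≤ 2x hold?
The claim fails at x = 1:
x = 1: LHS = 1² + 3·1 = 4, RHS = 2·1 = 2; 4 ≤ 2 — FAILS

Because a single integer refutes it, the statement is false.

Answer: False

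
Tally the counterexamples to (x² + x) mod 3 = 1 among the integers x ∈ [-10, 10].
Counterexamples in [-10, 10]: {-10, -9, -8, -7, -6, -5, -4, -3, -2, -1, 0, 1, 2, 3, 4, 5, 6, 7, 8, 9, 10}.

Counting them gives 21 values.

Answer: 21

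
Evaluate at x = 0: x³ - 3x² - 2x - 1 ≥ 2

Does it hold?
x = 0: LHS = 0³ - 3·0² - 2·0 - 1 = -1; -1 ≥ 2 — FAILS

The relation fails at x = 0, so x = 0 is a counterexample.

Answer: No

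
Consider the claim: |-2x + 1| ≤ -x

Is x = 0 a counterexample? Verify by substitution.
Substitute x = 0 into the relation:
x = 0: LHS = |-2·0 + 1| = |1| = 1, RHS = -0 = 0; 1 ≤ 0 — FAILS

Since the claim fails at x = 0, this value is a counterexample.

Answer: Yes, x = 0 is a counterexample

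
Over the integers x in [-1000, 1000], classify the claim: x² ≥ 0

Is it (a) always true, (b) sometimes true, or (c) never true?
Over all integers in [-1000, 1000], LHS − RHS is smallest at x = 0, where it equals 0:
x = 0: LHS = 0² = 0; 0 ≥ 0 — holds
At the ends of the range:
x = -1000: LHS = (-1000)² = 1000000; 1000000 ≥ 0 — holds
x = 1000: LHS = 1000² = 1000000; 1000000 ≥ 0 — holds
Hence LHS − RHS is never negative, i.e. LHS ≥ RHS throughout, so the relation holds for every integer in [-1000, 1000].

No counterexample exists.

Answer: Always true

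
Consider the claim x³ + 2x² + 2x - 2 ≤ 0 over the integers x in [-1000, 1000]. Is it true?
The claim fails at x = 1:
x = 1: LHS = 1³ + 2·1² + 2·1 - 2 = 3; 3 ≤ 0 — FAILS

Because a single integer refutes it, the statement is false.

Answer: False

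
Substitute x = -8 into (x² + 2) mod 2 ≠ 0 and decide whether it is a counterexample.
Substitute x = -8 into the relation:
x = -8: LHS = ((-8)² + 2) mod 2 = 66 mod 2 = 0; 0 ≠ 0 — FAILS

Since the claim fails at x = -8, this value is a counterexample.

Answer: Yes, x = -8 is a counterexample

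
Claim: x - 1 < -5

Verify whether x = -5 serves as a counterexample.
Substitute x = -5 into the relation:
x = -5: LHS = (-5) - 1 = -6; -6 < -5 — holds

The claim holds here, so x = -5 is not a counterexample. (A counterexample exists elsewhere, e.g. x = 0.)

Answer: No, x = -5 is not a counterexample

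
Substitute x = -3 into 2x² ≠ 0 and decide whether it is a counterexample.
Substitute x = -3 into the relation:
x = -3: LHS = 2·(-3)² = 18; 18 ≠ 0 — holds

The claim holds here, so x = -3 is not a counterexample. (A counterexample exists elsewhere, e.g. x = 0.)

Answer: No, x = -3 is not a counterexample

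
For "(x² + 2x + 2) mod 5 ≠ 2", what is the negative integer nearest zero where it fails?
Testing negative integers from -1 downward:
x = -1: LHS = ((-1)² + 2·(-1) + 2) mod 5 = 1 mod 5 = 1; 1 ≠ 2 — holds
x = -2: LHS = ((-2)² + 2·(-2) + 2) mod 5 = 2 mod 5 = 2; 2 ≠ 2 — FAILS  ← closest negative counterexample to 0

Answer: x = -2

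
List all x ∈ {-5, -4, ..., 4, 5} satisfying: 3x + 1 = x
Track d = LHS − RHS over the integers in [-5, 5]. Equality would need d = 0, but d changes sign only between consecutive integers, jumping over 0:
x = -1: LHS = 3·(-1) + 1 = -2; -2 = -1 — FAILS  (d = -1)
x = 0: LHS = 3·0 + 1 = 1; 1 = 0 — FAILS  (d = 1)
Away from these crossings d keeps a constant sign, and checking every integer in [-5, 5] confirms d ≠ 0 throughout. Hence the two sides are never equal, so the claimed relation (=) fails for every integer in [-5, 5].

Answer: None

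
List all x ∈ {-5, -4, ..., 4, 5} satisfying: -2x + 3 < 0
Holds for: {2, 3, 4, 5}
Fails for: {-5, -4, -3, -2, -1, 0, 1}

Answer: {2, 3, 4, 5}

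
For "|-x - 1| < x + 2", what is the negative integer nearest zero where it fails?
Testing negative integers from -1 downward:
x = -1: LHS = |-(-1) - 1| = |0| = 0, RHS = (-1) + 2 = 1; 0 < 1 — holds
x = -2: LHS = |-(-2) - 1| = |1| = 1, RHS = (-2) + 2 = 0; 1 < 0 — FAILS  ← closest negative counterexample to 0

Answer: x = -2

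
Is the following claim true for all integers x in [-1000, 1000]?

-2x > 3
The claim fails at x = 0:
x = 0: LHS = -2·0 = 0; 0 > 3 — FAILS

Because a single integer refutes it, the statement is false.

Answer: False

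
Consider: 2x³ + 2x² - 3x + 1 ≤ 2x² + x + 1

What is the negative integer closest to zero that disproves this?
Testing negative integers from -1 downward:
x = -1: LHS = 2·(-1)³ + 2·(-1)² - 3·(-1) + 1 = 4, RHS = 2·(-1)² + (-1) + 1 = 2; 4 ≤ 2 — FAILS  ← closest negative counterexample to 0

Answer: x = -1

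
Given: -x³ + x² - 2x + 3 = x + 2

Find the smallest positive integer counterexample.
Testing positive integers:
x = 1: LHS = -1³ + 1² - 2·1 + 3 = 1, RHS = 1 + 2 = 3; 1 = 3 — FAILS  ← smallest positive counterexample

Answer: x = 1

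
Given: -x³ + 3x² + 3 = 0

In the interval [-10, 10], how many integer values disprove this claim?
Counterexamples in [-10, 10]: {-10, -9, -8, -7, -6, -5, -4, -3, -2, -1, 0, 1, 2, 3, 4, 5, 6, 7, 8, 9, 10}.

Counting them gives 21 values.

Answer: 21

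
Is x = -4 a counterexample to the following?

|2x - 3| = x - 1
Substitute x = -4 into the relation:
x = -4: LHS = |2·(-4) - 3| = |-11| = 11, RHS = (-4) - 1 = -5; 11 = -5 — FAILS

Since the claim fails at x = -4, this value is a counterexample.

Answer: Yes, x = -4 is a counterexample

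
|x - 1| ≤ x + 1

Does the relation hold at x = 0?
x = 0: LHS = |0 - 1| = |-1| = 1, RHS = 0 + 1 = 1; 1 ≤ 1 — holds

The relation is satisfied at x = 0.

Answer: Yes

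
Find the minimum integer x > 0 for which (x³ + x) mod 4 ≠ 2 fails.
Testing positive integers:
x = 1: LHS = (1³ + 1) mod 4 = 2 mod 4 = 2; 2 ≠ 2 — FAILS  ← smallest positive counterexample

Answer: x = 1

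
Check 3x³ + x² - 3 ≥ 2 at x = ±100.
x = 100: LHS = 3·100³ + 100² - 3 = 3009997; 3009997 ≥ 2 — holds
x = -100: LHS = 3·(-100)³ + (-100)² - 3 = -2990003; -2990003 ≥ 2 — FAILS

Answer: Partially: holds for x = 100, fails for x = -100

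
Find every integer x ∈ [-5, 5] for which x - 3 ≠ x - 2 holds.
Over all integers in [-5, 5], LHS − RHS is always negative; it is closest to 0 at x = 0, where it equals -1:
x = 0: LHS = 0 - 3 = -3, RHS = 0 - 2 = -2; -3 ≠ -2 — holds
At the ends of the range:
x = -5: LHS = (-5) - 3 = -8, RHS = (-5) - 2 = -7; -8 ≠ -7 — holds
x = 5: LHS = 5 - 3 = 2, RHS = 5 - 2 = 3; 2 ≠ 3 — holds
Hence LHS − RHS is never 0, i.e. the two sides are never equal, so the relation holds for every integer in [-5, 5].

Answer: All integers in [-5, 5]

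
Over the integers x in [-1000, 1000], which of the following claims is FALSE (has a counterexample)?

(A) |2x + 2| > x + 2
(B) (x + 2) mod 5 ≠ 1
(A) x = 0: LHS = |2·0 + 2| = |2| = 2, RHS = 0 + 2 = 2; 2 > 2 — FAILS
(B) x = -1: LHS = ((-1) + 2) mod 5 = 1 mod 5 = 1; 1 ≠ 1 — FAILS

Answer: Both A and B are false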